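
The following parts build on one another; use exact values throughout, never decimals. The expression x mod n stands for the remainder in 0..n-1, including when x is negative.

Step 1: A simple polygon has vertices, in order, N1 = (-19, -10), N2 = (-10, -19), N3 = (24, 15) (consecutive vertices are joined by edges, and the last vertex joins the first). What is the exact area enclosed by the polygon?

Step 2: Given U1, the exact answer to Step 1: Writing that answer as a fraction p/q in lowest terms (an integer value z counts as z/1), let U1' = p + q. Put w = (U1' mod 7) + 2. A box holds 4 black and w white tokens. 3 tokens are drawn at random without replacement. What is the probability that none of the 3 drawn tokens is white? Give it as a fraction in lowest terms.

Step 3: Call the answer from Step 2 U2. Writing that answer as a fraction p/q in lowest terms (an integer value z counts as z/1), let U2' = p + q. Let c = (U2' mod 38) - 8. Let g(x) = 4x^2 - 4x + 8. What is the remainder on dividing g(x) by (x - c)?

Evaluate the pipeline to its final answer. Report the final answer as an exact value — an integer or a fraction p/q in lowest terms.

Step 1: cross terms: (-19*-19 - -10*-10)=261, (-10*15 - 24*-19)=306, (24*-10 - -19*15)=45; twice the area = |612| = 612; area = 306; answer 306
Step 2: U1 = 306; threaded value p + q = 307; w = 8; total draws C(12,3) = 220; favorable C(4,3) = 4; P = 1/55; answer 1/55
Step 3: U2 = 1/55; threaded value p + q = 56; c = 10; remainder = value at the root: 4*(10)^2 - 4*(10)^1 + 8 = (400) + (-40) + (8) = 368; answer 368

368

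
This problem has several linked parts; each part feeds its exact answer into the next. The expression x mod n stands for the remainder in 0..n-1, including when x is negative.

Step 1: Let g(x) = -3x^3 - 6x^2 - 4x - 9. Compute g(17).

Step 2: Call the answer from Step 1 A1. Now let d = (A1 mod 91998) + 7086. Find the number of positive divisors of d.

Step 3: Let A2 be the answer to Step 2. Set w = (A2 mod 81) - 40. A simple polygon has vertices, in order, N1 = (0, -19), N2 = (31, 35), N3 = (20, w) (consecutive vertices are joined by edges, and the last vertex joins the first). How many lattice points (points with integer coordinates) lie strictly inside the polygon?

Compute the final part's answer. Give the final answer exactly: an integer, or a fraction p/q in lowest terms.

741

Step 1: -3*(17)^3 - 6*(17)^2 - 4*(17)^1 - 9 = (-14739) + (-1734) + (-68) + (-9) = -16550; answer -16550
Step 2: A1 = -16550; d = 82534; 82534 = 2 * 29 * 1423; number of divisors = (1+1) * (1+1) * (1+1) = 8; answer 8
Step 3: A2 = 8; w = -32; cross terms: (0*35 - 31*-19)=589, (31*-32 - 20*35)=-1692, (20*-19 - 0*-32)=-380; twice the area = |-1483| = 1483; area = 1483/2; boundary points = 1 + 1 + 1 = 3; strictly interior points = area - boundary/2 + 1 = 741; answer 741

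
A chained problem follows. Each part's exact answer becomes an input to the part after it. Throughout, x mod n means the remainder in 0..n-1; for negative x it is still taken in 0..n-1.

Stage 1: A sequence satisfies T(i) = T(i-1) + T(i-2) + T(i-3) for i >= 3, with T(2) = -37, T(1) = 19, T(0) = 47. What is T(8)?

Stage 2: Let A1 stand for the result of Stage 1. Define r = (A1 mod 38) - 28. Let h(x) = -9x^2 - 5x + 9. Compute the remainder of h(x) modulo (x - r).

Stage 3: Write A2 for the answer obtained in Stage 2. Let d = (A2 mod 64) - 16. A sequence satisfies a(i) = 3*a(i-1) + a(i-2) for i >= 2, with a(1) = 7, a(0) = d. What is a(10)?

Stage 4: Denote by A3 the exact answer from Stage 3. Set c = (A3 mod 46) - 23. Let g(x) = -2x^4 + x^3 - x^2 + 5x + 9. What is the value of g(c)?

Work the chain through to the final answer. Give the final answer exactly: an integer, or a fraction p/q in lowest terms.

-135495

Stage 1: T(3) = 1*(-37) + 1*(19) + 1*(47) = 29; iterating: T(3)=29, T(4)=11, T(5)=3, T(6)=43, T(7)=57, T(8)=103; answer 103
Stage 2: A1 = 103; r = -1; remainder = value at the root: -9*(-1)^2 - 5*(-1)^1 + 9 = (-9) + (5) + (9) = 5; answer 5
Stage 3: A2 = 5; d = -11; a(2) = 3*(7) + 1*(-11) = 10; iterating: a(2)=10, a(3)=37, a(4)=121, a(5)=400, a(6)=1321, a(7)=4363, a(8)=14410, a(9)=47593, a(10)=157189; answer 157189
Stage 4: A3 = 157189; c = -16; -2*(-16)^4 + 1*(-16)^3 - 1*(-16)^2 + 5*(-16)^1 + 9 = (-131072) + (-4096) + (-256) + (-80) + (9) = -135495; answer -135495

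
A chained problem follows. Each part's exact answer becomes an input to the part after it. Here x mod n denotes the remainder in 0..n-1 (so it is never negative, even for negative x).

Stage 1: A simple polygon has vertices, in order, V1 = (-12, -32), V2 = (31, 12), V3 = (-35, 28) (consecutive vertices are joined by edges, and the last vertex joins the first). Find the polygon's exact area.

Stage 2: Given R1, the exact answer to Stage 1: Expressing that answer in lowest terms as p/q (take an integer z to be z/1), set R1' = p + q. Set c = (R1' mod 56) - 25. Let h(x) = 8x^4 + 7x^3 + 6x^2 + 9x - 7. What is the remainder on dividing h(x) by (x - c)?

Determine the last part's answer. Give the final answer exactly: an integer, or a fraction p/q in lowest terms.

1226213

Stage 1: cross terms: (-12*12 - 31*-32)=848, (31*28 - -35*12)=1288, (-35*-32 - -12*28)=1456; twice the area = |3592| = 3592; area = 1796; answer 1796
Stage 2: R1 = 1796; threaded value p + q = 1797; c = -20; remainder = value at the root: 8*(-20)^4 + 7*(-20)^3 + 6*(-20)^2 + 9*(-20)^1 - 7 = (1280000) + (-56000) + (2400) + (-180) + (-7) = 1226213; answer 1226213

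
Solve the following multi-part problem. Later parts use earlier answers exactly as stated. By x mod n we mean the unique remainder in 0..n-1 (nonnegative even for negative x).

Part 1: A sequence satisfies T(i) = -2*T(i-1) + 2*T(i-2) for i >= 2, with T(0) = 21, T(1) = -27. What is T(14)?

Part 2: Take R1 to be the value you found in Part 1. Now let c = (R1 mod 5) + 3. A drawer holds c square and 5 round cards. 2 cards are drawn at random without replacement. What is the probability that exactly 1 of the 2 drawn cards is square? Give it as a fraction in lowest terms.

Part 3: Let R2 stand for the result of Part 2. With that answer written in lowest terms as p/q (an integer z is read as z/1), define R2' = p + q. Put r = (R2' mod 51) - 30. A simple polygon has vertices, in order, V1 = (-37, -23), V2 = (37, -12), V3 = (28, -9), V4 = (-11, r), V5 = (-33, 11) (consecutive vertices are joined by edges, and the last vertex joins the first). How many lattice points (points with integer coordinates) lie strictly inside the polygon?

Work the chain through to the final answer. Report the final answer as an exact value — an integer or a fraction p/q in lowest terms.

Part 1: T(2) = -2*(-27) + 2*(21) = 96; iterating: T(2)=96, T(3)=-246, T(4)=684, T(5)=-1860, T(6)=5088, T(7)=-13896, T(8)=37968, T(9)=-103728, T(10)=283392, T(11)=-774240, T(12)=2115264, T(13)=-5779008, T(14)=15788544; answer 15788544
Part 2: R1 = 15788544; c = 7; total draws C(12,2) = 66; favorable C(7,1)*C(5,1) = 35; P = 35/66; answer 35/66
Part 3: R2 = 35/66; threaded value p + q = 101; r = 20; cross terms: (-37*-12 - 37*-23)=1295, (37*-9 - 28*-12)=3, (28*20 - -11*-9)=461, (-11*11 - -33*20)=539, (-33*-23 - -37*11)=1166; twice the area = |3464| = 3464; area = 1732; boundary points = 1 + 3 + 1 + 1 + 2 = 8; strictly interior points = area - boundary/2 + 1 = 1729; answer 1729

1729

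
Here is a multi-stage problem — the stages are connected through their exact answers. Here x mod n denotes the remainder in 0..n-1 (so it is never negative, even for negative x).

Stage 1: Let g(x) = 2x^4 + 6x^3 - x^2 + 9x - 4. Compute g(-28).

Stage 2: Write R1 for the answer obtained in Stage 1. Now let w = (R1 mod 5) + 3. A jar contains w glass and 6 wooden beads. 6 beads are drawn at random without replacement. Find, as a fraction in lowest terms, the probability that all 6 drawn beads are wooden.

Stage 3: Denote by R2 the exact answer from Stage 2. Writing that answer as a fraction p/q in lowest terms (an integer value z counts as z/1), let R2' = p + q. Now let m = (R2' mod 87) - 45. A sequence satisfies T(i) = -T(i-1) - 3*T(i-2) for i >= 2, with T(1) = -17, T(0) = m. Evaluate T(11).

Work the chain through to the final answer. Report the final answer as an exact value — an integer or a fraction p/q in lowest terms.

Stage 1: 2*(-28)^4 + 6*(-28)^3 - 1*(-28)^2 + 9*(-28)^1 - 4 = (1229312) + (-131712) + (-784) + (-252) + (-4) = 1096560; answer 1096560
Stage 2: R1 = 1096560; w = 3; total draws C(9,6) = 84; favorable C(6,6) = 1; P = 1/84; answer 1/84
Stage 3: R2 = 1/84; threaded value p + q = 85; m = 40; T(2) = -1*(-17) - 3*(40) = -103; iterating: T(2)=-103, T(3)=154, T(4)=155, T(5)=-617, T(6)=152, T(7)=1699, T(8)=-2155, T(9)=-2942, T(10)=9407, T(11)=-581; answer -581

-581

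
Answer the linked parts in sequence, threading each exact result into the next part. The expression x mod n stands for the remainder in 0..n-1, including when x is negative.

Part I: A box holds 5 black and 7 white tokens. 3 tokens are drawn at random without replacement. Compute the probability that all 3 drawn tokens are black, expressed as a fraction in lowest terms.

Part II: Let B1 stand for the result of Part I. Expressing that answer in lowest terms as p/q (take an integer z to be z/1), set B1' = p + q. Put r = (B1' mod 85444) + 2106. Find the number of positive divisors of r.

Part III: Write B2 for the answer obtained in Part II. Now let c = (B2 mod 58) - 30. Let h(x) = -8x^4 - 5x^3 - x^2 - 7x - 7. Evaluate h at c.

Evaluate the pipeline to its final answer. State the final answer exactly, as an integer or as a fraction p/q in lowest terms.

-4808083

Part I: total draws C(12,3) = 220; favorable C(5,3) = 10; P = 1/22; answer 1/22
Part II: B1 = 1/22; threaded value p + q = 23; r = 2129; 2129 is prime, so its only divisors are 1 and 2129; count = 2; answer 2
Part III: B2 = 2; c = -28; -8*(-28)^4 - 5*(-28)^3 - 1*(-28)^2 - 7*(-28)^1 - 7 = (-4917248) + (109760) + (-784) + (196) + (-7) = -4808083; answer -4808083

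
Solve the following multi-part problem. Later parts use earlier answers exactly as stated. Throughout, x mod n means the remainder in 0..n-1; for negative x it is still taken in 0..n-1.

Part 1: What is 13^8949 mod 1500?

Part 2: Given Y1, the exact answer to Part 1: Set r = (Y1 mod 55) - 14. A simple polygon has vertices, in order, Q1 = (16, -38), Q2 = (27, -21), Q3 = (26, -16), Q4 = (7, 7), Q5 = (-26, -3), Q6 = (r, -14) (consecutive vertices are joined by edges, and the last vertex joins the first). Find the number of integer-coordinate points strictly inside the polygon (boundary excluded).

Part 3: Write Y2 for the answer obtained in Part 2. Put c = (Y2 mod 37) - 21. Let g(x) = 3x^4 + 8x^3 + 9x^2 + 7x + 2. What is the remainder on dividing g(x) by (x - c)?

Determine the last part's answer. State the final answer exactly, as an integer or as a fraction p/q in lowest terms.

Part 1: squarings mod 1500: 13^1=13, 13^2=169, 13^4=61, 13^8=721, 13^16=841, 13^32=781, 13^64=961, 13^128=1021, 13^256=1441, 13^512=481, 13^1024=361, 13^2048=1321, 13^4096=541, 13^8192=181; 13^8949 = 13^1 * 13^4 * 13^16 * 13^32 * 13^64 * 13^128 * 13^512 * 13^8192 = 673 (mod 1500); answer 673
Part 2: Y1 = 673; r = -1; cross terms: (16*-21 - 27*-38)=690, (27*-16 - 26*-21)=114, (26*7 - 7*-16)=294, (7*-3 - -26*7)=161, (-26*-14 - -1*-3)=361, (-1*-38 - 16*-14)=262; twice the area = |1882| = 1882; area = 941; boundary points = 1 + 1 + 1 + 1 + 1 + 1 = 6; strictly interior points = area - boundary/2 + 1 = 939; answer 939
Part 3: Y2 = 939; c = -7; remainder = value at the root: 3*(-7)^4 + 8*(-7)^3 + 9*(-7)^2 + 7*(-7)^1 + 2 = (7203) + (-2744) + (441) + (-49) + (2) = 4853; answer 4853

4853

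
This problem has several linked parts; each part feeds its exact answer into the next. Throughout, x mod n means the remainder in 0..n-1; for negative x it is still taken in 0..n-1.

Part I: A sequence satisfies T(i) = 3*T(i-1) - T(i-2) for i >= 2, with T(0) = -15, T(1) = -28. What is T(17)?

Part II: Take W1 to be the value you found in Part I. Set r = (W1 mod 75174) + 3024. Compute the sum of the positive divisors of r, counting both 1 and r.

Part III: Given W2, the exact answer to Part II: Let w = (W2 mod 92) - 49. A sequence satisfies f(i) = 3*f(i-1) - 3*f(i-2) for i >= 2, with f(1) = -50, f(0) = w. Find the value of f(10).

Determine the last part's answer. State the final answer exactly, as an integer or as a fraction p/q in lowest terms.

5832

Part I: T(2) = 3*(-28) - 1*(-15) = -69; iterating: T(2)=-69, T(3)=-179, T(4)=-468, T(5)=-1225, T(6)=-3207, T(7)=-8396, T(8)=-21981, T(9)=-57547, T(10)=-150660, T(11)=-394433, T(12)=-1032639, T(13)=-2703484, T(14)=-7077813, T(15)=-18529955, T(16)=-48512052, T(17)=-127006201; answer -127006201
Part II: W1 = -127006201; r = 40883; 40883 is prime, so its only divisors are 1 and 40883; sigma = 1 + 40883 = 40884; answer 40884
Part III: W2 = 40884; w = -13; f(2) = 3*(-50) - 3*(-13) = -111; iterating: f(2)=-111, f(3)=-183, f(4)=-216, f(5)=-99, f(6)=351, f(7)=1350, f(8)=2997, f(9)=4941, f(10)=5832; answer 5832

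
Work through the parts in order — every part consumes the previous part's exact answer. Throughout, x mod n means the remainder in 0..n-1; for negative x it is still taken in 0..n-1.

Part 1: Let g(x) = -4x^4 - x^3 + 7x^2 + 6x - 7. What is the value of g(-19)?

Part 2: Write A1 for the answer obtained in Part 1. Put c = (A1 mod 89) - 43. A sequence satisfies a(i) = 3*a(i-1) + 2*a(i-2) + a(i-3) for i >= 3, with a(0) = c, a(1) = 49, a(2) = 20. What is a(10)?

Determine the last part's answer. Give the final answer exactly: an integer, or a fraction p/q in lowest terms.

Part 1: -4*(-19)^4 - 1*(-19)^3 + 7*(-19)^2 + 6*(-19)^1 - 7 = (-521284) + (6859) + (2527) + (-114) + (-7) = -512019; answer -512019
Part 2: A1 = -512019; c = 44; a(3) = 3*(20) + 2*(49) + 1*(44) = 202; iterating: a(3)=202, a(4)=695, a(5)=2509, a(6)=9119, a(7)=33070, a(8)=119957, a(9)=435130, a(10)=1578374; answer 1578374

1578374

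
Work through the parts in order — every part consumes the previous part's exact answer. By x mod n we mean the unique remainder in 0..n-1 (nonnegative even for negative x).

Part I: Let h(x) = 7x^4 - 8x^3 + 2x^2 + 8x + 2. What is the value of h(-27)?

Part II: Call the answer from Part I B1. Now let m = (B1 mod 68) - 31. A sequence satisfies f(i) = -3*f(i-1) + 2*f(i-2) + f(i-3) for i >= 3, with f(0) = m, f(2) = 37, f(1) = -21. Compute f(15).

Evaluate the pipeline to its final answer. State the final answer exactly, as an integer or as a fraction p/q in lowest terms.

Part I: 7*(-27)^4 - 8*(-27)^3 + 2*(-27)^2 + 8*(-27)^1 + 2 = (3720087) + (157464) + (1458) + (-216) + (2) = 3878795; answer 3878795
Part II: B1 = 3878795; m = -24; f(3) = -3*(37) + 2*(-21) + 1*(-24) = -177; iterating: f(3)=-177, f(4)=584, f(5)=-2069, f(6)=7198, f(7)=-25148, f(8)=87771, f(9)=-306411, f(10)=1069627, f(11)=-3733932, f(12)=13034639, f(13)=-45502154, f(14)=158841808, f(15)=-554495093; answer -554495093

-554495093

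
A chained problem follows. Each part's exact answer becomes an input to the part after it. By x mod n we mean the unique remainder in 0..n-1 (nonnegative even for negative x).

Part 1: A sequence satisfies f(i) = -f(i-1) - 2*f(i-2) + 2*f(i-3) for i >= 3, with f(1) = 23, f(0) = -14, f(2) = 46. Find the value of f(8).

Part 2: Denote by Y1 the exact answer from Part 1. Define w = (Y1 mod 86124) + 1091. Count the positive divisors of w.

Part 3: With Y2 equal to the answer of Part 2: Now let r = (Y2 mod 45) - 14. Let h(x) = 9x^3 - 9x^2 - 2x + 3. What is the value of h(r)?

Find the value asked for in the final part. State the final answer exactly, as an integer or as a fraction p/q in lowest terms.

-16821

Part 1: f(3) = -1*(46) - 2*(23) + 2*(-14) = -120; iterating: f(3)=-120, f(4)=74, f(5)=258, f(6)=-646, f(7)=278, f(8)=1530; answer 1530
Part 2: Y1 = 1530; w = 2621; 2621 is prime, so its only divisors are 1 and 2621; count = 2; answer 2
Part 3: Y2 = 2; r = -12; 9*(-12)^3 - 9*(-12)^2 - 2*(-12)^1 + 3 = (-15552) + (-1296) + (24) + (3) = -16821; answer -16821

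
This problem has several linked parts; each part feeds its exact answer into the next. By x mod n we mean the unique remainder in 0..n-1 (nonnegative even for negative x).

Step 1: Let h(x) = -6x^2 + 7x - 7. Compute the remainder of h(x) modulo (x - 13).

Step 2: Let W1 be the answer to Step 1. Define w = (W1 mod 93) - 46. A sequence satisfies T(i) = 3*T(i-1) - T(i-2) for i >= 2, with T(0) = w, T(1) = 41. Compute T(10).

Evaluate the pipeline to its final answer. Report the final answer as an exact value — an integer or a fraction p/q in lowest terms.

396229

Step 1: remainder = value at the root: -6*(13)^2 + 7*(13)^1 - 7 = (-1014) + (91) + (-7) = -930; answer -930
Step 2: W1 = -930; w = -46; T(2) = 3*(41) - 1*(-46) = 169; iterating: T(2)=169, T(3)=466, T(4)=1229, T(5)=3221, T(6)=8434, T(7)=22081, T(8)=57809, T(9)=151346, T(10)=396229; answer 396229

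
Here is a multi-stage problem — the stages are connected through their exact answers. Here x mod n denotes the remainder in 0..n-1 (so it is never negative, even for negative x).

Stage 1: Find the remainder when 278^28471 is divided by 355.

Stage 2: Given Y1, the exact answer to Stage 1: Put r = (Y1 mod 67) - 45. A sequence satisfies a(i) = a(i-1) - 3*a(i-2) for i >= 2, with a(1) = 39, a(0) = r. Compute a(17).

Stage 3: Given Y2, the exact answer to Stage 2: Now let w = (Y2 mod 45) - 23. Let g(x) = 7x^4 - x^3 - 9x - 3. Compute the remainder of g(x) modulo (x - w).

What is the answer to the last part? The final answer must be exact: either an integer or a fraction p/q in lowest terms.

271779

Stage 1: squarings mod 355: 278^1=278, 278^2=249, 278^4=231, 278^8=111, 278^16=251, 278^32=166, 278^64=221, 278^128=206, 278^256=191, 278^512=271, 278^1024=311, 278^2048=161, 278^4096=6, 278^8192=36, 278^16384=231; 278^28471 = 278^1 * 278^2 * 278^4 * 278^16 * 278^32 * 278^256 * 278^512 * 278^1024 * 278^2048 * 278^8192 * 278^16384 = 317 (mod 355); answer 317
Stage 2: Y1 = 317; r = 4; a(2) = 1*(39) - 3*(4) = 27; iterating: a(2)=27, a(3)=-90, a(4)=-171, a(5)=99, a(6)=612, a(7)=315, a(8)=-1521, a(9)=-2466, a(10)=2097, a(11)=9495, a(12)=3204, a(13)=-25281, a(14)=-34893, a(15)=40950, a(16)=145629, a(17)=22779; answer 22779
Stage 3: Y2 = 22779; w = -14; remainder = value at the root: 7*(-14)^4 - 1*(-14)^3 - 9*(-14)^1 - 3 = (268912) + (2744) + (126) + (-3) = 271779; answer 271779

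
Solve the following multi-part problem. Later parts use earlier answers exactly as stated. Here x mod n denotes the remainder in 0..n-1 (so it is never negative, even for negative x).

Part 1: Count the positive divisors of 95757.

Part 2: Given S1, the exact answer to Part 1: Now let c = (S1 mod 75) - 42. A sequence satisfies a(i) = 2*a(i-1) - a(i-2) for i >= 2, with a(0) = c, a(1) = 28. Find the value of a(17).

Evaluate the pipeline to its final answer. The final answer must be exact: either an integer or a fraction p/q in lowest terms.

Part 1: 95757 = 3 * 59 * 541; number of divisors = (1+1) * (1+1) * (1+1) = 8; answer 8
Part 2: S1 = 8; c = -34; a(2) = 2*(28) - 1*(-34) = 90; iterating: a(2)=90, a(3)=152, a(4)=214, a(5)=276, a(6)=338, a(7)=400, a(8)=462, a(9)=524, a(10)=586, a(11)=648, a(12)=710, a(13)=772, a(14)=834, a(15)=896, a(16)=958, a(17)=1020; answer 1020

1020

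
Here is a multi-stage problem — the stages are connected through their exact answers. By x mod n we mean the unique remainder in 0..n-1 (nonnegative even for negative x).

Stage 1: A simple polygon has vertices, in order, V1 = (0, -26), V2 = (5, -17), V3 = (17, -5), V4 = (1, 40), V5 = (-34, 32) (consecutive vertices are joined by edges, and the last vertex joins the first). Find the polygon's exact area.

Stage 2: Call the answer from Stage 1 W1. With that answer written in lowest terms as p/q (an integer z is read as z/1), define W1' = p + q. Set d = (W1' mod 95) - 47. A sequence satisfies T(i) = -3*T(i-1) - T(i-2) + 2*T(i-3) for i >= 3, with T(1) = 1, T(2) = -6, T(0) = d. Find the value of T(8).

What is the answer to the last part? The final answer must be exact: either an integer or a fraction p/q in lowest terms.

1794

Stage 1: cross terms: (0*-17 - 5*-26)=130, (5*-5 - 17*-17)=264, (17*40 - 1*-5)=685, (1*32 - -34*40)=1392, (-34*-26 - 0*32)=884; twice the area = |3355| = 3355; area = 3355/2; answer 3355/2
Stage 2: W1 = 3355/2; threaded value p + q = 3357; d = -15; T(3) = -3*(-6) - 1*(1) + 2*(-15) = -13; iterating: T(3)=-13, T(4)=47, T(5)=-140, T(6)=347, T(7)=-807, T(8)=1794; answer 1794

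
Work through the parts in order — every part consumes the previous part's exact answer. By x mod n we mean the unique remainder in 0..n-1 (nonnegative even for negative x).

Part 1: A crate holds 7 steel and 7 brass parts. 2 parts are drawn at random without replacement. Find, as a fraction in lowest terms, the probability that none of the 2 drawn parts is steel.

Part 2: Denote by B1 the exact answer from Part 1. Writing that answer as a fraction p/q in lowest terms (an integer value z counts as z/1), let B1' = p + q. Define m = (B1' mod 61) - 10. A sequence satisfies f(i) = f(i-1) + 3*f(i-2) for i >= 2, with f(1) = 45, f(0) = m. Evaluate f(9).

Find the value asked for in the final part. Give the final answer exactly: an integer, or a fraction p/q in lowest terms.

Part 1: total draws C(14,2) = 91; favorable C(7,2) = 21; P = 3/13; answer 3/13
Part 2: B1 = 3/13; threaded value p + q = 16; m = 6; f(2) = 1*(45) + 3*(6) = 63; iterating: f(2)=63, f(3)=198, f(4)=387, f(5)=981, f(6)=2142, f(7)=5085, f(8)=11511, f(9)=26766; answer 26766

26766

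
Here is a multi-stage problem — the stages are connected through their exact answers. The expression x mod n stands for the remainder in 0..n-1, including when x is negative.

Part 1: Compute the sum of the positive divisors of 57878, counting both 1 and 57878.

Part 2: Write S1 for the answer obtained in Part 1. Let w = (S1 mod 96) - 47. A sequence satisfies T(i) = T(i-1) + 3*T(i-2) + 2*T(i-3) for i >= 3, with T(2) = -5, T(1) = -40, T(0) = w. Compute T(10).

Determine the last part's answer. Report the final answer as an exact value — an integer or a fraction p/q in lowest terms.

-41730

Part 1: 57878 = 2 * 43 * 673; sigma = (1 + 2) * (1 + 43) * (1 + 673) = 3 * 44 * 674 = 88968; answer 88968
Part 2: S1 = 88968; w = 25; T(3) = 1*(-5) + 3*(-40) + 2*(25) = -75; iterating: T(3)=-75, T(4)=-170, T(5)=-405, T(6)=-1065, T(7)=-2620, T(8)=-6625, T(9)=-16615, T(10)=-41730; answer -41730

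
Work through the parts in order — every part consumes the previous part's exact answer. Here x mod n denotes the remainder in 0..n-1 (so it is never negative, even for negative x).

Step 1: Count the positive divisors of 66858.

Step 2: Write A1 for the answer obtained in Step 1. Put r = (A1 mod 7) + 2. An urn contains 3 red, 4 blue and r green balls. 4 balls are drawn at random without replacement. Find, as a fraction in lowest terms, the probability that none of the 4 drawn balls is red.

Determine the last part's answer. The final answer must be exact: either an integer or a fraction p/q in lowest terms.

Step 1: 66858 = 2 * 3 * 11 * 1013; number of divisors = (1+1) * (1+1) * (1+1) * (1+1) = 16; answer 16
Step 2: A1 = 16; r = 4; total draws C(11,4) = 330; favorable C(8,4) = 70; P = 7/33; answer 7/33

7/33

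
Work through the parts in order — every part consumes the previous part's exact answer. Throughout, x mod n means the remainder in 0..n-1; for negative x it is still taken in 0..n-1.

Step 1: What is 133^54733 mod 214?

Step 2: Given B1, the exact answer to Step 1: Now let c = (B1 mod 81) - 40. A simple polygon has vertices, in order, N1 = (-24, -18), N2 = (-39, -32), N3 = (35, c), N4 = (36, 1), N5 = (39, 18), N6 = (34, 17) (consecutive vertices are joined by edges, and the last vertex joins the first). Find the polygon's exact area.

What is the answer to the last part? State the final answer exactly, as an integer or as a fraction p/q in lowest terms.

Step 1: squarings mod 214: 133^1=133, 133^2=141, 133^4=193, 133^8=13, 133^16=169, 133^32=99, 133^64=171, 133^128=137, 133^256=151, 133^512=117, 133^1024=207, 133^2048=49, 133^4096=47, 133^8192=69, 133^16384=53, 133^32768=27; 133^54733 = 133^1 * 133^4 * 133^8 * 133^64 * 133^128 * 133^256 * 133^1024 * 133^4096 * 133^16384 * 133^32768 = 195 (mod 214); answer 195
Step 2: B1 = 195; c = -7; cross terms: (-24*-32 - -39*-18)=66, (-39*-7 - 35*-32)=1393, (35*1 - 36*-7)=287, (36*18 - 39*1)=609, (39*17 - 34*18)=51, (34*-18 - -24*17)=-204; twice the area = |2202| = 2202; area = 1101; answer 1101

1101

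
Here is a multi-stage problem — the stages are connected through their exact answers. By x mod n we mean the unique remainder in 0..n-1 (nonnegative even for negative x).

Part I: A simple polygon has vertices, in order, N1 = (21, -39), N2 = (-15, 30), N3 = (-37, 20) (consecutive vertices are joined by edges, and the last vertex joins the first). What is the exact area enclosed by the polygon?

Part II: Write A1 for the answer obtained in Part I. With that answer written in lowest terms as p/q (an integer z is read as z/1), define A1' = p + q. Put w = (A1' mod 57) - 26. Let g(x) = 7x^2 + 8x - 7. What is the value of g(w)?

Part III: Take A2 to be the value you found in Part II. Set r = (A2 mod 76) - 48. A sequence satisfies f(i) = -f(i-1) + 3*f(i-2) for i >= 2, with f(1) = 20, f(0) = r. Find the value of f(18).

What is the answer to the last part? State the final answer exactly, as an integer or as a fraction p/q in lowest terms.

-31567523

Part I: cross terms: (21*30 - -15*-39)=45, (-15*20 - -37*30)=810, (-37*-39 - 21*20)=1023; twice the area = |1878| = 1878; area = 939; answer 939
Part II: A1 = 939; threaded value p + q = 940; w = 2; 7*(2)^2 + 8*(2)^1 - 7 = (28) + (16) + (-7) = 37; answer 37
Part III: A2 = 37; r = -11; f(2) = -1*(20) + 3*(-11) = -53; iterating: f(2)=-53, f(3)=113, f(4)=-272, f(5)=611, f(6)=-1427, f(7)=3260, f(8)=-7541, f(9)=17321, f(10)=-39944, f(11)=91907, f(12)=-211739, f(13)=487460, f(14)=-1122677, f(15)=2585057, f(16)=-5953088, f(17)=13708259, f(18)=-31567523; answer -31567523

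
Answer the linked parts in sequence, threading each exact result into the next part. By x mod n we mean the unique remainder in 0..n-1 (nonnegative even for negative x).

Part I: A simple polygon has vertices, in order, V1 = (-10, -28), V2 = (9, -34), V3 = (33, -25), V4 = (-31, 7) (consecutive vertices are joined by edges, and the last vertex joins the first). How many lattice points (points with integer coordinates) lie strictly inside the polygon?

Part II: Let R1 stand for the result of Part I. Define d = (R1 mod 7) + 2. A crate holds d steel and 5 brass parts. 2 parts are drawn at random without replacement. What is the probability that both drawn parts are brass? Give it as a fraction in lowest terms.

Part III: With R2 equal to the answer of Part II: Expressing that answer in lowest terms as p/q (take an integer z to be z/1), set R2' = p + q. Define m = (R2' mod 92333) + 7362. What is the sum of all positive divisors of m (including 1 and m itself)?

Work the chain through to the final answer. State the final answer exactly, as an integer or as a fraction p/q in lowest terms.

9360

Part I: cross terms: (-10*-34 - 9*-28)=592, (9*-25 - 33*-34)=897, (33*7 - -31*-25)=-544, (-31*-28 - -10*7)=938; twice the area = |1883| = 1883; area = 1883/2; boundary points = 1 + 3 + 32 + 7 = 43; strictly interior points = area - boundary/2 + 1 = 921; answer 921
Part II: R1 = 921; d = 6; total draws C(11,2) = 55; favorable C(5,2) = 10; P = 2/11; answer 2/11
Part III: R2 = 2/11; threaded value p + q = 13; m = 7375; 7375 = 5^3 * 59; sigma = (1 + 5 + 25 + 125) * (1 + 59) = 156 * 60 = 9360; answer 9360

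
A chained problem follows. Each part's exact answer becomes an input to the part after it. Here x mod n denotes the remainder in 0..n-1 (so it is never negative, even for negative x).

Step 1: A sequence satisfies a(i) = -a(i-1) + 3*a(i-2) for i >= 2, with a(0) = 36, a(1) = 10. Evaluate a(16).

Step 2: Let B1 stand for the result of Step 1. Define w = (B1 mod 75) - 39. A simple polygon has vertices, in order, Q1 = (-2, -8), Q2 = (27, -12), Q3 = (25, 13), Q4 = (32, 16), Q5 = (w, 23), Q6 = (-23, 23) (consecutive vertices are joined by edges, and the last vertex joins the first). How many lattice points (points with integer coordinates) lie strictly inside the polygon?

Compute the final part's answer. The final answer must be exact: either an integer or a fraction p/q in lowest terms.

1124

Step 1: a(2) = -1*(10) + 3*(36) = 98; iterating: a(2)=98, a(3)=-68, a(4)=362, a(5)=-566, a(6)=1652, a(7)=-3350, a(8)=8306, a(9)=-18356, a(10)=43274, a(11)=-98342, a(12)=228164, a(13)=-523190, a(14)=1207682, a(15)=-2777252, a(16)=6400298; answer 6400298
Step 2: B1 = 6400298; w = -16; cross terms: (-2*-12 - 27*-8)=240, (27*13 - 25*-12)=651, (25*16 - 32*13)=-16, (32*23 - -16*16)=992, (-16*23 - -23*23)=161, (-23*-8 - -2*23)=230; twice the area = |2258| = 2258; area = 1129; boundary points = 1 + 1 + 1 + 1 + 7 + 1 = 12; strictly interior points = area - boundary/2 + 1 = 1124; answer 1124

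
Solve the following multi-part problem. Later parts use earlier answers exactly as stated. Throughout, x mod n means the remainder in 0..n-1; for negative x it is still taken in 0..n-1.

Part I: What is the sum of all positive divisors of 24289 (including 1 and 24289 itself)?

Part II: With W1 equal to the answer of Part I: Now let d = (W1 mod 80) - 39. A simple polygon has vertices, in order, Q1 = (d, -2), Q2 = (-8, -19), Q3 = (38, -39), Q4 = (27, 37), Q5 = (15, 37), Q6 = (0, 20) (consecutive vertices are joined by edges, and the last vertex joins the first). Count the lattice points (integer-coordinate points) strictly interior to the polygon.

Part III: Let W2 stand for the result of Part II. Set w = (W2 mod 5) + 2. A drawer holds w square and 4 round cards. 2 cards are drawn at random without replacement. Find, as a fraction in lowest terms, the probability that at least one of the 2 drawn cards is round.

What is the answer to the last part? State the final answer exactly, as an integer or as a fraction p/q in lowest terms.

Part I: 24289 = 107 * 227; sigma = (1 + 107) * (1 + 227) = 108 * 228 = 24624; answer 24624
Part II: W1 = 24624; d = 25; cross terms: (25*-19 - -8*-2)=-491, (-8*-39 - 38*-19)=1034, (38*37 - 27*-39)=2459, (27*37 - 15*37)=444, (15*20 - 0*37)=300, (0*-2 - 25*20)=-500; twice the area = |3246| = 3246; area = 1623; boundary points = 1 + 2 + 1 + 12 + 1 + 1 = 18; strictly interior points = area - boundary/2 + 1 = 1615; answer 1615
Part III: W2 = 1615; w = 2; total draws C(6,2) = 15; complement C(2,2) = 1; favorable 15 - 1 = 14; P = 14/15; answer 14/15

14/15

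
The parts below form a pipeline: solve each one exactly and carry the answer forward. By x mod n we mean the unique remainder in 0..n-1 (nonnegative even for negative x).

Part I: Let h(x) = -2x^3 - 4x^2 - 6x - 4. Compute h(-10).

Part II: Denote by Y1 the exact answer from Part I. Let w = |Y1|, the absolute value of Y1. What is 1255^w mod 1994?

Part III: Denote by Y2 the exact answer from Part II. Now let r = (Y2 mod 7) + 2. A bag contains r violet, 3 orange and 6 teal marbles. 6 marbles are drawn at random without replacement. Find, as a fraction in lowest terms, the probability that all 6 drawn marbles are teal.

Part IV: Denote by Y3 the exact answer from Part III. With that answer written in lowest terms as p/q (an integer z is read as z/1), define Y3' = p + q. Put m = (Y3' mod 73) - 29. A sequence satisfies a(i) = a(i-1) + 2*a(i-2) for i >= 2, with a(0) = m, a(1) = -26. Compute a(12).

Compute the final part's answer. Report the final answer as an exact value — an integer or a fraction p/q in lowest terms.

-8170

Part I: -2*(-10)^3 - 4*(-10)^2 - 6*(-10)^1 - 4 = (2000) + (-400) + (60) + (-4) = 1656; answer 1656
Part II: Y1 = 1656; w = 1656; squarings mod 1994: 1255^1=1255, 1255^2=1759, 1255^4=1387, 1255^8=1553, 1255^16=1063, 1255^32=1365, 1255^64=829, 1255^128=1305, 1255^256=149, 1255^512=267, 1255^1024=1499; 1255^1656 = 1255^8 * 1255^16 * 1255^32 * 1255^64 * 1255^512 * 1255^1024 = 1009 (mod 1994); answer 1009
Part III: Y2 = 1009; r = 3; total draws C(12,6) = 924; favorable C(6,6) = 1; P = 1/924; answer 1/924
Part IV: Y3 = 1/924; threaded value p + q = 925; m = 20; a(2) = 1*(-26) + 2*(20) = 14; iterating: a(2)=14, a(3)=-38, a(4)=-10, a(5)=-86, a(6)=-106, a(7)=-278, a(8)=-490, a(9)=-1046, a(10)=-2026, a(11)=-4118, a(12)=-8170; answer -8170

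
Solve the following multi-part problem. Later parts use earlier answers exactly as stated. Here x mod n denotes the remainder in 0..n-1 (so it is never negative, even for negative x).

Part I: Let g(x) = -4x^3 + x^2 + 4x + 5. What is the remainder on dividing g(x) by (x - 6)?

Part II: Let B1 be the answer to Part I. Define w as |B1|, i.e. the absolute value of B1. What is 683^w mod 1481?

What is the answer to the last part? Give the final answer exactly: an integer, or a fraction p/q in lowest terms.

Part I: remainder = value at the root: -4*(6)^3 + 1*(6)^2 + 4*(6)^1 + 5 = (-864) + (36) + (24) + (5) = -799; answer -799
Part II: B1 = -799; w = 799; squarings mod 1481: 683^1=683, 683^2=1455, 683^4=676, 683^8=828, 683^16=1362, 683^32=832, 683^64=597, 683^128=969, 683^256=7, 683^512=49; 683^799 = 683^1 * 683^2 * 683^4 * 683^8 * 683^16 * 683^256 * 683^512 = 214 (mod 1481); answer 214

214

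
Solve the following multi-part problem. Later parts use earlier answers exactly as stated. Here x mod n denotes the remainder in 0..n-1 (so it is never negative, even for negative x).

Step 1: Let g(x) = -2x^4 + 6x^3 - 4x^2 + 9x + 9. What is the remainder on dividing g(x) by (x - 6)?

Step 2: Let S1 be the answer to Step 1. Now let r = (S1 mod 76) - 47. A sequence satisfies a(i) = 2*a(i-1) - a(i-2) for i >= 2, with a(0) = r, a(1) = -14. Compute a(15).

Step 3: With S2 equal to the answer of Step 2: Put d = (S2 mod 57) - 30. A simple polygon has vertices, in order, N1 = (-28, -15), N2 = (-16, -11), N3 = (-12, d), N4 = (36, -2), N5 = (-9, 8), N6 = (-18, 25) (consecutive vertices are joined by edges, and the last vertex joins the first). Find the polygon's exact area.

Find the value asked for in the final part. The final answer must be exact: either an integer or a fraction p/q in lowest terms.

Step 1: remainder = value at the root: -2*(6)^4 + 6*(6)^3 - 4*(6)^2 + 9*(6)^1 + 9 = (-2592) + (1296) + (-144) + (54) + (9) = -1377; answer -1377
Step 2: S1 = -1377; r = 20; a(2) = 2*(-14) - 1*(20) = -48; iterating: a(2)=-48, a(3)=-82, a(4)=-116, a(5)=-150, a(6)=-184, a(7)=-218, a(8)=-252, a(9)=-286, a(10)=-320, a(11)=-354, a(12)=-388, a(13)=-422, a(14)=-456, a(15)=-490; answer -490
Step 3: S2 = -490; d = -7; cross terms: (-28*-11 - -16*-15)=68, (-16*-7 - -12*-11)=-20, (-12*-2 - 36*-7)=276, (36*8 - -9*-2)=270, (-9*25 - -18*8)=-81, (-18*-15 - -28*25)=970; twice the area = |1483| = 1483; area = 1483/2; answer 1483/2

1483/2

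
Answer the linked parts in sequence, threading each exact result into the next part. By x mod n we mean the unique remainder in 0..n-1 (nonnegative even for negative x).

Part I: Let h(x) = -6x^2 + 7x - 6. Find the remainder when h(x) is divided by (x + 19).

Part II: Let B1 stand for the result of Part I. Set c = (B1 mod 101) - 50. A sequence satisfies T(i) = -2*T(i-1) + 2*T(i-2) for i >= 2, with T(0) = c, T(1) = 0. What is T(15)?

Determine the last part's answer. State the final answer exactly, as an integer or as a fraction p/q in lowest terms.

23846912

Part I: remainder = value at the root: -6*(-19)^2 + 7*(-19)^1 - 6 = (-2166) + (-133) + (-6) = -2305; answer -2305
Part II: B1 = -2305; c = -32; T(2) = -2*(0) + 2*(-32) = -64; iterating: T(2)=-64, T(3)=128, T(4)=-384, T(5)=1024, T(6)=-2816, T(7)=7680, T(8)=-20992, T(9)=57344, T(10)=-156672, T(11)=428032, T(12)=-1169408, T(13)=3194880, T(14)=-8728576, T(15)=23846912; answer 23846912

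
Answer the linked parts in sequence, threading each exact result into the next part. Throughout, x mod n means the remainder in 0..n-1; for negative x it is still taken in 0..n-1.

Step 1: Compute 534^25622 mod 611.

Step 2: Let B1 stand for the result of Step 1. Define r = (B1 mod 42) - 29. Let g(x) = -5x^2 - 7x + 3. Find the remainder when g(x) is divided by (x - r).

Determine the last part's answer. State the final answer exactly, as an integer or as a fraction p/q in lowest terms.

Step 1: squarings mod 611: 534^1=534, 534^2=430, 534^4=378, 534^8=521, 534^16=157, 534^32=209, 534^64=300, 534^128=183, 534^256=495, 534^512=14, 534^1024=196, 534^2048=534, 534^4096=430, 534^8192=378, 534^16384=521; 534^25622 = 534^2 * 534^4 * 534^16 * 534^1024 * 534^8192 * 534^16384 = 1 (mod 611); answer 1
Step 2: B1 = 1; r = -28; remainder = value at the root: -5*(-28)^2 - 7*(-28)^1 + 3 = (-3920) + (196) + (3) = -3721; answer -3721

-3721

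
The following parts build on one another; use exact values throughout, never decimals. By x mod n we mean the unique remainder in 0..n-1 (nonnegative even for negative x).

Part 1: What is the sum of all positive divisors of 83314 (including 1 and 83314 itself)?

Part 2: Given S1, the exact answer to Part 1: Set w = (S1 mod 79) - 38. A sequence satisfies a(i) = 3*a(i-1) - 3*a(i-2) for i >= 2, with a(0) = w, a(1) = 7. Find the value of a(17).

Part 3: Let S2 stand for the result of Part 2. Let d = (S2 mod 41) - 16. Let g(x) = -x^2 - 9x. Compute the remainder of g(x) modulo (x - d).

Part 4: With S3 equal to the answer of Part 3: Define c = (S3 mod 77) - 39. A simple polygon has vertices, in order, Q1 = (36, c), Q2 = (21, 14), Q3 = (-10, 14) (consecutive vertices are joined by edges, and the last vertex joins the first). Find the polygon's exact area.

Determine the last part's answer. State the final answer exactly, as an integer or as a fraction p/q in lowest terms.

434

Part 1: 83314 = 2 * 7 * 11 * 541; sigma = (1 + 2) * (1 + 7) * (1 + 11) * (1 + 541) = 3 * 8 * 12 * 542 = 156096; answer 156096
Part 2: S1 = 156096; w = 33; a(2) = 3*(7) - 3*(33) = -78; iterating: a(2)=-78, a(3)=-255, a(4)=-531, a(5)=-828, a(6)=-891, a(7)=-189, a(8)=2106, a(9)=6885, a(10)=14337, a(11)=22356, a(12)=24057, a(13)=5103, a(14)=-56862, a(15)=-185895, a(16)=-387099, a(17)=-603612; answer -603612
Part 3: S2 = -603612; d = 15; remainder = value at the root: -1*(15)^2 - 9*(15)^1 = (-225) + (-135) = -360; answer -360
Part 4: S3 = -360; c = -14; cross terms: (36*14 - 21*-14)=798, (21*14 - -10*14)=434, (-10*-14 - 36*14)=-364; twice the area = |868| = 868; area = 434; answer 434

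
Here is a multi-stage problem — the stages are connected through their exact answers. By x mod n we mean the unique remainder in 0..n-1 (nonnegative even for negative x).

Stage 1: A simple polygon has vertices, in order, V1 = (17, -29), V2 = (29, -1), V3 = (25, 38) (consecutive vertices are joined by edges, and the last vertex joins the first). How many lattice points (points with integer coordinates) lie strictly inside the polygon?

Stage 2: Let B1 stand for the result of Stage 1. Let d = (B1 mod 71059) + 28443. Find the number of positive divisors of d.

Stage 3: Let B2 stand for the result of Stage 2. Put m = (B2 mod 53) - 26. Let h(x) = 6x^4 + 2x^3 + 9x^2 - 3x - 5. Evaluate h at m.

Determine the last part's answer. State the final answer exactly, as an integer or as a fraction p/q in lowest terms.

Stage 1: cross terms: (17*-1 - 29*-29)=824, (29*38 - 25*-1)=1127, (25*-29 - 17*38)=-1371; twice the area = |580| = 580; area = 290; boundary points = 4 + 1 + 1 = 6; strictly interior points = area - boundary/2 + 1 = 288; answer 288
Stage 2: B1 = 288; d = 28731; 28731 = 3 * 61 * 157; number of divisors = (1+1) * (1+1) * (1+1) = 8; answer 8
Stage 3: B2 = 8; m = -18; 6*(-18)^4 + 2*(-18)^3 + 9*(-18)^2 - 3*(-18)^1 - 5 = (629856) + (-11664) + (2916) + (54) + (-5) = 621157; answer 621157

621157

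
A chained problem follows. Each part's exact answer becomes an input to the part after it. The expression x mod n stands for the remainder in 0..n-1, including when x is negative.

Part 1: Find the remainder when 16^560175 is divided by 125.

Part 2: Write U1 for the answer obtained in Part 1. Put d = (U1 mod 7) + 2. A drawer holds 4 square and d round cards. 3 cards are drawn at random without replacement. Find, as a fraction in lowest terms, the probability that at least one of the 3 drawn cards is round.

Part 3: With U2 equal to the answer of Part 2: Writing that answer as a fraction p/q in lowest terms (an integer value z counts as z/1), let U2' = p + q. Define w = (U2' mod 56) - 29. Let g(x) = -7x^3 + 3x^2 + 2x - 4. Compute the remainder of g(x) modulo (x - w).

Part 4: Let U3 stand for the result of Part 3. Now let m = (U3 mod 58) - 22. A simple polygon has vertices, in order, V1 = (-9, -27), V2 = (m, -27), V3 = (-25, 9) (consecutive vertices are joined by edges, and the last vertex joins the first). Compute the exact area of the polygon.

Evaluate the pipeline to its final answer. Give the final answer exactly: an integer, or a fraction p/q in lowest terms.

558

Part 1: squarings mod 125: 16^1=16, 16^2=6, 16^4=36, 16^8=46, 16^16=116, 16^32=81, 16^64=61, 16^128=96, 16^256=91, 16^512=31, 16^1024=86, 16^2048=21, 16^4096=66, 16^8192=106, 16^16384=111, 16^32768=71, 16^65536=41, 16^131072=56, 16^262144=11, 16^524288=121; 16^560175 = 16^1 * 16^2 * 16^4 * 16^8 * 16^32 * 16^1024 * 16^2048 * 16^32768 * 16^524288 = 1 (mod 125); answer 1
Part 2: U1 = 1; d = 3; total draws C(7,3) = 35; complement C(4,3) = 4; favorable 35 - 4 = 31; P = 31/35; answer 31/35
Part 3: U2 = 31/35; threaded value p + q = 66; w = -19; remainder = value at the root: -7*(-19)^3 + 3*(-19)^2 + 2*(-19)^1 - 4 = (48013) + (1083) + (-38) + (-4) = 49054; answer 49054
Part 4: U3 = 49054; m = 22; cross terms: (-9*-27 - 22*-27)=837, (22*9 - -25*-27)=-477, (-25*-27 - -9*9)=756; twice the area = |1116| = 1116; area = 558; answer 558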